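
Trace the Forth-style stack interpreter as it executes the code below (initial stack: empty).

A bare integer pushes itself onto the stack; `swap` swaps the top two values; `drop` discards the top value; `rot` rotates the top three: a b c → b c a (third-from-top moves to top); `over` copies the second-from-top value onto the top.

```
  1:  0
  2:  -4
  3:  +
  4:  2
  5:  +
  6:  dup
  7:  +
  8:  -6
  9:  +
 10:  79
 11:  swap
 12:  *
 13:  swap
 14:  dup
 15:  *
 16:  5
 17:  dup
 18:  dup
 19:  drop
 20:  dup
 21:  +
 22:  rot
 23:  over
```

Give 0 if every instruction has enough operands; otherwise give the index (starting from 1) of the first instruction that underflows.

13

0     0
-4    0 -4
+     -4
2     -4 2
+     -2
dup   -2 -2
+     -4
-6    -4 -6
+     -10
79    -10 79
swap  79 -10
*     -790
swap  — needs 2 operands, stack has 1 → underflow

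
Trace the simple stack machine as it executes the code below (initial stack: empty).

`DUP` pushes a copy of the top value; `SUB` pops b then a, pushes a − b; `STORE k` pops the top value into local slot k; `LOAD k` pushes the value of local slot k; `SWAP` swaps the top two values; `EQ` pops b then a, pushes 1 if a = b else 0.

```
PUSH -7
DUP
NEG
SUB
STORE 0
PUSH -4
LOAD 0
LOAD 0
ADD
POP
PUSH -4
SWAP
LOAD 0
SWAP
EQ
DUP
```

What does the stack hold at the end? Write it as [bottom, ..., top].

[-4, 0, 0]

PUSH -7  -7
DUP      -7 -7
NEG      -7 7
SUB      -14
STORE 0  (empty)
PUSH -4  -4
LOAD 0   -4 -14
LOAD 0   -4 -14 -14
ADD      -4 -28
POP      -4
PUSH -4  -4 -4
SWAP     -4 -4
LOAD 0   -4 -4 -14
SWAP     -4 -14 -4
EQ       -4 0
DUP      -4 0 0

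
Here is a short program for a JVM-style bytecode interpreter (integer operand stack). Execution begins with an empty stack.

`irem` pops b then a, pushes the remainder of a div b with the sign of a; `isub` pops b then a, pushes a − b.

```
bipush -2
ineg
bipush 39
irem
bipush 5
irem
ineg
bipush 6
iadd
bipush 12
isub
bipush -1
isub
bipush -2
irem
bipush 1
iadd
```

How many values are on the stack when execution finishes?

bipush -2 → -2
ineg      → 2
bipush 39 → 2 39
irem      → 2
bipush 5  → 2 5
irem      → 2
ineg      → -2
bipush 6  → -2 6
iadd      → 4
bipush 12 → 4 12
isub      → -8
bipush -1 → -8 -1
isub      → -7
bipush -2 → -7 -2
irem      → -1
bipush 1  → -1 1
iadd      → 0

1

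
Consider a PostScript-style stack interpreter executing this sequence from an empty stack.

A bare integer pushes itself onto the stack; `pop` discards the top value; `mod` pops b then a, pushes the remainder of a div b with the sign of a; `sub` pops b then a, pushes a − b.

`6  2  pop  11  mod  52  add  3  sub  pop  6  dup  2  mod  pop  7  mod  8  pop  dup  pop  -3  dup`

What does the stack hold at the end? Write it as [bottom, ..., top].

6   → [6]
2   → [6, 2]
pop → [6]
11  → [6, 11]
mod → [6]
52  → [6, 52]
add → [58]
3   → [58, 3]
sub → [55]
pop → []
6   → [6]
dup → [6, 6]
2   → [6, 6, 2]
mod → [6, 0]
pop → [6]
7   → [6, 7]
mod → [6]
8   → [6, 8]
pop → [6]
dup → [6, 6]
pop → [6]
-3  → [6, -3]
dup → [6, -3, -3]

[6, -3, -3]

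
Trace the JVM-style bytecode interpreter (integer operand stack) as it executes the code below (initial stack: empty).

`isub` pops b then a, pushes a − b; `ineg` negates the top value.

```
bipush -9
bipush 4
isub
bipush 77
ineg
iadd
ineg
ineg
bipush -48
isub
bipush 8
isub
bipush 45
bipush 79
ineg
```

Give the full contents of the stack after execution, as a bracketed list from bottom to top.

[-50, 45, -79]

bipush -9  → [-9]
bipush 4   → [-9, 4]
isub       → [-13]
bipush 77  → [-13, 77]
ineg       → [-13, -77]
iadd       → [-90]
ineg       → [90]
ineg       → [-90]
bipush -48 → [-90, -48]
isub       → [-42]
bipush 8   → [-42, 8]
isub       → [-50]
bipush 45  → [-50, 45]
bipush 79  → [-50, 45, 79]
ineg       → [-50, 45, -79]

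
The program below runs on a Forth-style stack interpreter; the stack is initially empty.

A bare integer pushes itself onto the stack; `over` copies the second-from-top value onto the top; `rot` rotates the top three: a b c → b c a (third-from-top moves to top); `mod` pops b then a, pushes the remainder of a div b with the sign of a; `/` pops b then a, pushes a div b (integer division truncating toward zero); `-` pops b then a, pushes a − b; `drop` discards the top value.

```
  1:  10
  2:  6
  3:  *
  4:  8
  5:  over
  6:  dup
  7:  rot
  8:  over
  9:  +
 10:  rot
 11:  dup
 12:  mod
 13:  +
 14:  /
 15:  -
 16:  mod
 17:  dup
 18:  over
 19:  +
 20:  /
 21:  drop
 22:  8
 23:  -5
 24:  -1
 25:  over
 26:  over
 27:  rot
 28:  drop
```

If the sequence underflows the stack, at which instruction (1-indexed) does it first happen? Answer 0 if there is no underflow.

10   → [10]
6    → [10, 6]
*    → [60]
8    → [60, 8]
over → [60, 8, 60]
dup  → [60, 8, 60, 60]
rot  → [60, 60, 60, 8]
over → [60, 60, 60, 8, 60]
+    → [60, 60, 60, 68]
rot  → [60, 60, 68, 60]
dup  → [60, 60, 68, 60, 60]
mod  → [60, 60, 68, 0]
+    → [60, 60, 68]
/    → [60, 0]
-    → [60]
mod  — needs 2 operands, stack has 1 → underflow

16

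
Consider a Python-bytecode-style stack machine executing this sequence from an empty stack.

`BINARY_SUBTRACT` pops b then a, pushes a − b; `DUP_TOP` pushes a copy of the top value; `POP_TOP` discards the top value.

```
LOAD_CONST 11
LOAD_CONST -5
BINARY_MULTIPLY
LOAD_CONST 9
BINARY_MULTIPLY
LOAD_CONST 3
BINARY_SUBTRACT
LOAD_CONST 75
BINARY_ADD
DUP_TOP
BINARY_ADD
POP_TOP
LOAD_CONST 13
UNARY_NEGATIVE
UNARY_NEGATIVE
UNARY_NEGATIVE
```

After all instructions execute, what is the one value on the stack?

-13

LOAD_CONST 11   → 11
LOAD_CONST -5   → 11 -5
BINARY_MULTIPLY → -55
LOAD_CONST 9    → -55 9
BINARY_MULTIPLY → -495
LOAD_CONST 3    → -495 3
BINARY_SUBTRACT → -498
LOAD_CONST 75   → -498 75
BINARY_ADD      → -423
DUP_TOP         → -423 -423
BINARY_ADD      → -846
POP_TOP         → (empty)
LOAD_CONST 13   → 13
UNARY_NEGATIVE  → -13
UNARY_NEGATIVE  → 13
UNARY_NEGATIVE  → -13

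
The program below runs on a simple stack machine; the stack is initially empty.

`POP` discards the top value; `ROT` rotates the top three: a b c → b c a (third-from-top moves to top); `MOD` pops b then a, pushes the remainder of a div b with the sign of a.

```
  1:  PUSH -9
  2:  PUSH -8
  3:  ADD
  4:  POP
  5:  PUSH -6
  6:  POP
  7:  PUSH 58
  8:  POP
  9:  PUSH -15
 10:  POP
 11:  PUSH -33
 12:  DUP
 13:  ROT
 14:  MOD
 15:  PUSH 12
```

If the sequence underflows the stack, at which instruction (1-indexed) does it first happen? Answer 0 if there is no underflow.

PUSH -9  : [-9]
PUSH -8  : [-9, -8]
ADD      : [-17]
POP      : []
PUSH -6  : [-6]
POP      : []
PUSH 58  : [58]
POP      : []
PUSH -15 : [-15]
POP      : []
PUSH -33 : [-33]
DUP      : [-33, -33]
ROT  — needs 3 operands, stack has 2 → underflow

13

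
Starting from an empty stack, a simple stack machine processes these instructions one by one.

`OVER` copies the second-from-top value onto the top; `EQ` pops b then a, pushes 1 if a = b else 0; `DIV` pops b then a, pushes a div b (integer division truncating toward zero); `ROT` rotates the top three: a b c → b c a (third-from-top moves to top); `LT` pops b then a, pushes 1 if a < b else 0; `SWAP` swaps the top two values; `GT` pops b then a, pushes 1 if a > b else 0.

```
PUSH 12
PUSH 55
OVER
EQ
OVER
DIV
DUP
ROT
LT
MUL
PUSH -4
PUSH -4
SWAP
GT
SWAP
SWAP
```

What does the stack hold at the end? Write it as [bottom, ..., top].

PUSH 12  [12]
PUSH 55  [12, 55]
OVER     [12, 55, 12]
EQ       [12, 0]
OVER     [12, 0, 12]
DIV      [12, 0]
DUP      [12, 0, 0]
ROT      [0, 0, 12]
LT       [0, 1]
MUL      [0]
PUSH -4  [0, -4]
PUSH -4  [0, -4, -4]
SWAP     [0, -4, -4]
GT       [0, 0]
SWAP     [0, 0]
SWAP     [0, 0]

[0, 0]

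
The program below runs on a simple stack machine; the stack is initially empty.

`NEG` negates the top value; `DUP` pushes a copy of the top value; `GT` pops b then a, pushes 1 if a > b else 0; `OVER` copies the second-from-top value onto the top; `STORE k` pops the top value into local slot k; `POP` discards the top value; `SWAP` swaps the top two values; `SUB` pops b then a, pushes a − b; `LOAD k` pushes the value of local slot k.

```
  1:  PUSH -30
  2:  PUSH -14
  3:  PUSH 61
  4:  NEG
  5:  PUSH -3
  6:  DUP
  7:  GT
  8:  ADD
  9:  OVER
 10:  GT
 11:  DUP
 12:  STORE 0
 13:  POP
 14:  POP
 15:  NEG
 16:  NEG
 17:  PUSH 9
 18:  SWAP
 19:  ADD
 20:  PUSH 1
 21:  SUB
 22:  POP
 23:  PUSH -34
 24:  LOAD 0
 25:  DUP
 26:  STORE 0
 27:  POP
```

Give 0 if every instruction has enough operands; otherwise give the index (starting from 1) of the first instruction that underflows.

PUSH -30 : [-30]
PUSH -14 : [-30, -14]
PUSH 61  : [-30, -14, 61]
NEG      : [-30, -14, -61]
PUSH -3  : [-30, -14, -61, -3]
DUP      : [-30, -14, -61, -3, -3]
GT       : [-30, -14, -61, 0]
ADD      : [-30, -14, -61]
OVER     : [-30, -14, -61, -14]
GT       : [-30, -14, 0]
DUP      : [-30, -14, 0, 0]
STORE 0  : [-30, -14, 0]
POP      : [-30, -14]
POP      : [-30]
NEG      : [30]
NEG      : [-30]
PUSH 9   : [-30, 9]
SWAP     : [9, -30]
ADD      : [-21]
PUSH 1   : [-21, 1]
SUB      : [-22]
POP      : []
PUSH -34 : [-34]
LOAD 0   : [-34, 0]
DUP      : [-34, 0, 0]
STORE 0  : [-34, 0]
POP      : [-34]

0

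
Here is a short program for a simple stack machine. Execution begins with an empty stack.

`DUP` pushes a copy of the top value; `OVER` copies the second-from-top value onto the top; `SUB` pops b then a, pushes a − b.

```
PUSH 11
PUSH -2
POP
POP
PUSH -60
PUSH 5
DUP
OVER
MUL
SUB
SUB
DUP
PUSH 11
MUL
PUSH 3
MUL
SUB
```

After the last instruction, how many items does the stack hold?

1

PUSH 11  → [11]
PUSH -2  → [11, -2]
POP      → [11]
POP      → []
PUSH -60 → [-60]
PUSH 5   → [-60, 5]
DUP      → [-60, 5, 5]
OVER     → [-60, 5, 5, 5]
MUL      → [-60, 5, 25]
SUB      → [-60, -20]
SUB      → [-40]
DUP      → [-40, -40]
PUSH 11  → [-40, -40, 11]
MUL      → [-40, -440]
PUSH 3   → [-40, -440, 3]
MUL      → [-40, -1320]
SUB      → [1280]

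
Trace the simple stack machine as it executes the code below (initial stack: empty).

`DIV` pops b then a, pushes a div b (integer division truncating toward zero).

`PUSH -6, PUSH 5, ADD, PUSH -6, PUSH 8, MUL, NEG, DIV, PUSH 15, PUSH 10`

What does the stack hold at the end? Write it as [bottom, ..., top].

PUSH -6 → -6
PUSH 5  → -6 5
ADD     → -1
PUSH -6 → -1 -6
PUSH 8  → -1 -6 8
MUL     → -1 -48
NEG     → -1 48
DIV     → 0
PUSH 15 → 0 15
PUSH 10 → 0 15 10

[0, 15, 10]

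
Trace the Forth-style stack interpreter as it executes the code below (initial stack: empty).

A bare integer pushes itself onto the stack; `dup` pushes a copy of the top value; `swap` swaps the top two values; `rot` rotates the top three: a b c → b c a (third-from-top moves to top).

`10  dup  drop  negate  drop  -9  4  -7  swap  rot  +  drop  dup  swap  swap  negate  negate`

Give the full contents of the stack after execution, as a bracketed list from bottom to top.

[-7, -7]

10     -> [10]
dup    -> [10, 10]
drop   -> [10]
negate -> [-10]
drop   -> []
-9     -> [-9]
4      -> [-9, 4]
-7     -> [-9, 4, -7]
swap   -> [-9, -7, 4]
rot    -> [-7, 4, -9]
+      -> [-7, -5]
drop   -> [-7]
dup    -> [-7, -7]
swap   -> [-7, -7]
swap   -> [-7, -7]
negate -> [-7, 7]
negate -> [-7, -7]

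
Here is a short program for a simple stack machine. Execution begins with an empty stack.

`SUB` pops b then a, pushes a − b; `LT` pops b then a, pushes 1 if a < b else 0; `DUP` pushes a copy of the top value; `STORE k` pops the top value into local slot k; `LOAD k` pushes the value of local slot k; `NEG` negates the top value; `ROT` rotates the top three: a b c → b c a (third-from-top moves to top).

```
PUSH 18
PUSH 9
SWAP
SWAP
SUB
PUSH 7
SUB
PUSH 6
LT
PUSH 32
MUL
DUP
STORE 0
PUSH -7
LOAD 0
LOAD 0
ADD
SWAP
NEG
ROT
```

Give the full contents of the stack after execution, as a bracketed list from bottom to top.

[64, 7, 32]

PUSH 18 -> 18
PUSH 9  -> 18 9
SWAP    -> 9 18
SWAP    -> 18 9
SUB     -> 9
PUSH 7  -> 9 7
SUB     -> 2
PUSH 6  -> 2 6
LT      -> 1
PUSH 32 -> 1 32
MUL     -> 32
DUP     -> 32 32
STORE 0 -> 32
PUSH -7 -> 32 -7
LOAD 0  -> 32 -7 32
LOAD 0  -> 32 -7 32 32
ADD     -> 32 -7 64
SWAP    -> 32 64 -7
NEG     -> 32 64 7
ROT     -> 64 7 32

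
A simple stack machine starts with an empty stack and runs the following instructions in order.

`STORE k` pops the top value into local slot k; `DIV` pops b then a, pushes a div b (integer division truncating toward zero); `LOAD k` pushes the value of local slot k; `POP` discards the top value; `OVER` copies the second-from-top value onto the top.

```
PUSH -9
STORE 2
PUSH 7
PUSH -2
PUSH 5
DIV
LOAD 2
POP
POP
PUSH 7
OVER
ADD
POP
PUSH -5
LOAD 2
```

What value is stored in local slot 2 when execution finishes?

-9

PUSH -9 → [-9]
STORE 2 → []
PUSH 7  → [7]
PUSH -2 → [7, -2]
PUSH 5  → [7, -2, 5]
DIV     → [7, 0]
LOAD 2  → [7, 0, -9]
POP     → [7, 0]
POP     → [7]
PUSH 7  → [7, 7]
OVER    → [7, 7, 7]
ADD     → [7, 14]
POP     → [7]
PUSH -5 → [7, -5]
LOAD 2  → [7, -5, -9]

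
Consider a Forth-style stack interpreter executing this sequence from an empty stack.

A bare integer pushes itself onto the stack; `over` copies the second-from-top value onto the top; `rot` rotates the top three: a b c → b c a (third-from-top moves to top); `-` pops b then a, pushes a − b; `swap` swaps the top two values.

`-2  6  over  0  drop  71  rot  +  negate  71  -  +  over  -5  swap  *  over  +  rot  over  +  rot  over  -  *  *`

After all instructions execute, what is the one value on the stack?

-2     : -2
6      : -2 6
over   : -2 6 -2
0      : -2 6 -2 0
drop   : -2 6 -2
71     : -2 6 -2 71
rot    : -2 -2 71 6
+      : -2 -2 77
negate : -2 -2 -77
71     : -2 -2 -77 71
-      : -2 -2 -148
+      : -2 -150
over   : -2 -150 -2
-5     : -2 -150 -2 -5
swap   : -2 -150 -5 -2
*      : -2 -150 10
over   : -2 -150 10 -150
+      : -2 -150 -140
rot    : -150 -140 -2
over   : -150 -140 -2 -140
+      : -150 -140 -142
rot    : -140 -142 -150
over   : -140 -142 -150 -142
-      : -140 -142 -8
*      : -140 1136
*      : -159040

-159040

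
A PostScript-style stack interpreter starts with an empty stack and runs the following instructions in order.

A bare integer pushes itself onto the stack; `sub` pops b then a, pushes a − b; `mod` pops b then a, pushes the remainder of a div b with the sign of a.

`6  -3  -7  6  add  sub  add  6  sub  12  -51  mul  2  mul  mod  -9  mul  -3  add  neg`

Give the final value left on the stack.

-15

6    6
-3   6 -3
-7   6 -3 -7
6    6 -3 -7 6
add  6 -3 -1
sub  6 -2
add  4
6    4 6
sub  -2
12   -2 12
-51  -2 12 -51
mul  -2 -612
2    -2 -612 2
mul  -2 -1224
mod  -2
-9   -2 -9
mul  18
-3   18 -3
add  15
neg  -15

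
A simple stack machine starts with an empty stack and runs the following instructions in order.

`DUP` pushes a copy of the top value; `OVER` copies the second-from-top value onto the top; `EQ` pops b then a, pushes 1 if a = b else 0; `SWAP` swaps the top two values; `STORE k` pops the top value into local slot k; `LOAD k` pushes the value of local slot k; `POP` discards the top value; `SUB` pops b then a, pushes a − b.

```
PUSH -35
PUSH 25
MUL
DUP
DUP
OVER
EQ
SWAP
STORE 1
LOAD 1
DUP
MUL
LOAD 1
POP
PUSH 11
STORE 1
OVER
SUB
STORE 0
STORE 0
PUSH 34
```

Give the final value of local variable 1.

11

PUSH -35 → [-35]
PUSH 25  → [-35, 25]
MUL      → [-875]
DUP      → [-875, -875]
DUP      → [-875, -875, -875]
OVER     → [-875, -875, -875, -875]
EQ       → [-875, -875, 1]
SWAP     → [-875, 1, -875]
STORE 1  → [-875, 1]
LOAD 1   → [-875, 1, -875]
DUP      → [-875, 1, -875, -875]
MUL      → [-875, 1, 765625]
LOAD 1   → [-875, 1, 765625, -875]
POP      → [-875, 1, 765625]
PUSH 11  → [-875, 1, 765625, 11]
STORE 1  → [-875, 1, 765625]
OVER     → [-875, 1, 765625, 1]
SUB      → [-875, 1, 765624]
STORE 0  → [-875, 1]
STORE 0  → [-875]
PUSH 34  → [-875, 34]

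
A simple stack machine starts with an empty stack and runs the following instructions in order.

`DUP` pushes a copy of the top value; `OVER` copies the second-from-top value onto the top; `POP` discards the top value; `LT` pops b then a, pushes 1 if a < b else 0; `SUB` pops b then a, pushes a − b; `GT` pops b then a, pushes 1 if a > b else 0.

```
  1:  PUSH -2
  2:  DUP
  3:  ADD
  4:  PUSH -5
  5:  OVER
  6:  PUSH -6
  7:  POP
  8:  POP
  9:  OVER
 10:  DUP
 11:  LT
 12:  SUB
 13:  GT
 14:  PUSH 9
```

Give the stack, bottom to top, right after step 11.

PUSH -2 → [-2]
DUP     → [-2, -2]
ADD     → [-4]
PUSH -5 → [-4, -5]
OVER    → [-4, -5, -4]
PUSH -6 → [-4, -5, -4, -6]
POP     → [-4, -5, -4]
POP     → [-4, -5]
OVER    → [-4, -5, -4]
DUP     → [-4, -5, -4, -4]
LT      → [-4, -5, 0]

[-4, -5, 0]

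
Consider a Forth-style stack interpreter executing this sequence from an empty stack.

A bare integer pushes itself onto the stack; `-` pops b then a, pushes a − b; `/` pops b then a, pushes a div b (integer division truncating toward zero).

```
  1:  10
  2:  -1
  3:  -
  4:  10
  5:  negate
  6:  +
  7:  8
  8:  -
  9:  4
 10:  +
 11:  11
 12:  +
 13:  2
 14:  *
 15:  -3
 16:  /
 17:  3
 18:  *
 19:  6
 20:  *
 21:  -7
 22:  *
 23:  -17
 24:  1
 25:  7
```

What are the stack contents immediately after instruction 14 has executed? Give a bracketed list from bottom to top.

[16]

10     → [10]
-1     → [10, -1]
-      → [11]
10     → [11, 10]
negate → [11, -10]
+      → [1]
8      → [1, 8]
-      → [-7]
4      → [-7, 4]
+      → [-3]
11     → [-3, 11]
+      → [8]
2      → [8, 2]
*      → [16]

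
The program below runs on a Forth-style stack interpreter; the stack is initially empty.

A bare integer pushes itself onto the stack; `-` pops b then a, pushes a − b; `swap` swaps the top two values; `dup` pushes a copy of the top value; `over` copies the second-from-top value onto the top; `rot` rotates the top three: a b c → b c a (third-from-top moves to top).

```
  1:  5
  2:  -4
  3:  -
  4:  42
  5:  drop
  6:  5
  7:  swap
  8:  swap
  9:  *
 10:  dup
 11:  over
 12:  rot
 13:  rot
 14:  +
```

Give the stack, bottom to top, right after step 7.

5    -> 5
-4   -> 5 -4
-    -> 9
42   -> 9 42
drop -> 9
5    -> 9 5
swap -> 5 9

[5, 9]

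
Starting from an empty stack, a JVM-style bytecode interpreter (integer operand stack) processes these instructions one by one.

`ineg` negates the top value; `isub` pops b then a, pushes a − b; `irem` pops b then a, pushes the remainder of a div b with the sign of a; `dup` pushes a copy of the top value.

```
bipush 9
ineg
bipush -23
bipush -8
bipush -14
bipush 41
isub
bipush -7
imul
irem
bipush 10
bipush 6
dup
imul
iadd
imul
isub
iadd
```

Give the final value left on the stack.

bipush 9   : 9
ineg       : -9
bipush -23 : -9 -23
bipush -8  : -9 -23 -8
bipush -14 : -9 -23 -8 -14
bipush 41  : -9 -23 -8 -14 41
isub       : -9 -23 -8 -55
bipush -7  : -9 -23 -8 -55 -7
imul       : -9 -23 -8 385
irem       : -9 -23 -8
bipush 10  : -9 -23 -8 10
bipush 6   : -9 -23 -8 10 6
dup        : -9 -23 -8 10 6 6
imul       : -9 -23 -8 10 36
iadd       : -9 -23 -8 46
imul       : -9 -23 -368
isub       : -9 345
iadd       : 336

336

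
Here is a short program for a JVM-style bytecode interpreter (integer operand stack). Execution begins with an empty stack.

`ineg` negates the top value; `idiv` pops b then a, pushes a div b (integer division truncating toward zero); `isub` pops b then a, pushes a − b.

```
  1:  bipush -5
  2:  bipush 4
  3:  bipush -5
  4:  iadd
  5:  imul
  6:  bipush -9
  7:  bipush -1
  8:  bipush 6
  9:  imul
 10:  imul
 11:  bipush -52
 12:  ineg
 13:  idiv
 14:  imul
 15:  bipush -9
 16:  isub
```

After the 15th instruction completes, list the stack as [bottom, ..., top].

[5, -9]

bipush -5  : -5
bipush 4   : -5 4
bipush -5  : -5 4 -5
iadd       : -5 -1
imul       : 5
bipush -9  : 5 -9
bipush -1  : 5 -9 -1
bipush 6   : 5 -9 -1 6
imul       : 5 -9 -6
imul       : 5 54
bipush -52 : 5 54 -52
ineg       : 5 54 52
idiv       : 5 1
imul       : 5
bipush -9  : 5 -9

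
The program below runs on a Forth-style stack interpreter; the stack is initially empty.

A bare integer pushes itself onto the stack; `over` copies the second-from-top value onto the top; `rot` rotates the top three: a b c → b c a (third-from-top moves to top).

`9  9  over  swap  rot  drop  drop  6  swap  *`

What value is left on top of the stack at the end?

54

9    : [9]
9    : [9, 9]
over : [9, 9, 9]
swap : [9, 9, 9]
rot  : [9, 9, 9]
drop : [9, 9]
drop : [9]
6    : [9, 6]
swap : [6, 9]
*    : [54]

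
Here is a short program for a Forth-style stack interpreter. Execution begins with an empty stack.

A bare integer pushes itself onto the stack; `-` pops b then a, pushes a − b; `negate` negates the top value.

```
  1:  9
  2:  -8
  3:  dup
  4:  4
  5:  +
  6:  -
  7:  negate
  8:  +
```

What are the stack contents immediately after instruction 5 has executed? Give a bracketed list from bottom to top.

9   : [9]
-8  : [9, -8]
dup : [9, -8, -8]
4   : [9, -8, -8, 4]
+   : [9, -8, -4]

[9, -8, -4]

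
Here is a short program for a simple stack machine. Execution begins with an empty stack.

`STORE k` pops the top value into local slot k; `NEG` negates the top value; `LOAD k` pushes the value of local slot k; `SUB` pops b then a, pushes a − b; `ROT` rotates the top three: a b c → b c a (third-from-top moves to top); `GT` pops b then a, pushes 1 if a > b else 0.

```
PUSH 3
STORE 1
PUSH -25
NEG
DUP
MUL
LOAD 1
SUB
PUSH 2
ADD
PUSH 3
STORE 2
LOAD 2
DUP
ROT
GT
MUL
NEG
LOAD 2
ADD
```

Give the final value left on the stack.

3

PUSH 3   -> 3
STORE 1  -> (empty)
PUSH -25 -> -25
NEG      -> 25
DUP      -> 25 25
MUL      -> 625
LOAD 1   -> 625 3
SUB      -> 622
PUSH 2   -> 622 2
ADD      -> 624
PUSH 3   -> 624 3
STORE 2  -> 624
LOAD 2   -> 624 3
DUP      -> 624 3 3
ROT      -> 3 3 624
GT       -> 3 0
MUL      -> 0
NEG      -> 0
LOAD 2   -> 0 3
ADD      -> 3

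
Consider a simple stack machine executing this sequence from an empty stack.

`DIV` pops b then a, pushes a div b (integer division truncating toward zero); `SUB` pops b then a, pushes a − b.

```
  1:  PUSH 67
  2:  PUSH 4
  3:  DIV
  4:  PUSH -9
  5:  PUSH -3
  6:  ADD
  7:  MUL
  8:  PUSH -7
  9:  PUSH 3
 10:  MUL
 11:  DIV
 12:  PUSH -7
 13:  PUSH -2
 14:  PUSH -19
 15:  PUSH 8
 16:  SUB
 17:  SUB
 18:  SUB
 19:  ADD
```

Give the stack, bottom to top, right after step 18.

PUSH 67   [67]
PUSH 4    [67, 4]
DIV       [16]
PUSH -9   [16, -9]
PUSH -3   [16, -9, -3]
ADD       [16, -12]
MUL       [-192]
PUSH -7   [-192, -7]
PUSH 3    [-192, -7, 3]
MUL       [-192, -21]
DIV       [9]
PUSH -7   [9, -7]
PUSH -2   [9, -7, -2]
PUSH -19  [9, -7, -2, -19]
PUSH 8    [9, -7, -2, -19, 8]
SUB       [9, -7, -2, -27]
SUB       [9, -7, 25]
SUB       [9, -32]

[9, -32]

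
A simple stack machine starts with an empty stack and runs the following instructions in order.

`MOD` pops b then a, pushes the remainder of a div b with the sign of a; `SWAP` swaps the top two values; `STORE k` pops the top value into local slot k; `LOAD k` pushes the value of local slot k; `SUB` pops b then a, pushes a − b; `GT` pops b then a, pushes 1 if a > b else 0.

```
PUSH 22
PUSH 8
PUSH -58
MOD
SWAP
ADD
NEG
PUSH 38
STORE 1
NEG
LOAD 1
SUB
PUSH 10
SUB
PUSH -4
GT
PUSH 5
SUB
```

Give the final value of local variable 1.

PUSH 22  -> [22]
PUSH 8   -> [22, 8]
PUSH -58 -> [22, 8, -58]
MOD      -> [22, 8]
SWAP     -> [8, 22]
ADD      -> [30]
NEG      -> [-30]
PUSH 38  -> [-30, 38]
STORE 1  -> [-30]
NEG      -> [30]
LOAD 1   -> [30, 38]
SUB      -> [-8]
PUSH 10  -> [-8, 10]
SUB      -> [-18]
PUSH -4  -> [-18, -4]
GT       -> [0]
PUSH 5   -> [0, 5]
SUB      -> [-5]

38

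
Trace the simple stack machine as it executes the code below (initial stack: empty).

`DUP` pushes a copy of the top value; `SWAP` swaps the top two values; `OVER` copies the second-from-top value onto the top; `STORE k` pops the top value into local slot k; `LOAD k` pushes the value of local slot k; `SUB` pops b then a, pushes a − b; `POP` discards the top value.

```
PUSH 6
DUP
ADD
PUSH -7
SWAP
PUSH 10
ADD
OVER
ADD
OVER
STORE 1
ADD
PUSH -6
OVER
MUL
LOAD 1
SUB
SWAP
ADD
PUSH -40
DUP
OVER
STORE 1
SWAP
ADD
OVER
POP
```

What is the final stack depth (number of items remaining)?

PUSH 6    [6]
DUP       [6, 6]
ADD       [12]
PUSH -7   [12, -7]
SWAP      [-7, 12]
PUSH 10   [-7, 12, 10]
ADD       [-7, 22]
OVER      [-7, 22, -7]
ADD       [-7, 15]
OVER      [-7, 15, -7]
STORE 1   [-7, 15]
ADD       [8]
PUSH -6   [8, -6]
OVER      [8, -6, 8]
MUL       [8, -48]
LOAD 1    [8, -48, -7]
SUB       [8, -41]
SWAP      [-41, 8]
ADD       [-33]
PUSH -40  [-33, -40]
DUP       [-33, -40, -40]
OVER      [-33, -40, -40, -40]
STORE 1   [-33, -40, -40]
SWAP      [-33, -40, -40]
ADD       [-33, -80]
OVER      [-33, -80, -33]
POP       [-33, -80]

2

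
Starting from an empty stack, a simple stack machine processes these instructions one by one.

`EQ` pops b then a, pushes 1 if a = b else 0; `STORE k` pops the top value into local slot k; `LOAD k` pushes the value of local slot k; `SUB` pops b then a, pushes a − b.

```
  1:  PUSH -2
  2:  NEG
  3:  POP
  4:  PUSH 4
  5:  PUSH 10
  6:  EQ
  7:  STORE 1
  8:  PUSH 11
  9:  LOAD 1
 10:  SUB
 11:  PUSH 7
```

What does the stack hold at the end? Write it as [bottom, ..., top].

PUSH -2  -2
NEG      2
POP      (empty)
PUSH 4   4
PUSH 10  4 10
EQ       0
STORE 1  (empty)
PUSH 11  11
LOAD 1   11 0
SUB      11
PUSH 7   11 7

[11, 7]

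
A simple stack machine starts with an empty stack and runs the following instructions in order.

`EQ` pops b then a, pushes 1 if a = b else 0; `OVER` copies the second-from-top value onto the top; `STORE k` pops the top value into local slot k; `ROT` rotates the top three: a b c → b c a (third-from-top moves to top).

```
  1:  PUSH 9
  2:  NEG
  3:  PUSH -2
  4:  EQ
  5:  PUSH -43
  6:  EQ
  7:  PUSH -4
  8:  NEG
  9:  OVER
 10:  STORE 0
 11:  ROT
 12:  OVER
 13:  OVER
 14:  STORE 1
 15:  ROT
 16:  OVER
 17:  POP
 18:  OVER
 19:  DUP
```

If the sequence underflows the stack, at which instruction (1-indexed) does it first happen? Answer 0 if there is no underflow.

PUSH 9   → [9]
NEG      → [-9]
PUSH -2  → [-9, -2]
EQ       → [0]
PUSH -43 → [0, -43]
EQ       → [0]
PUSH -4  → [0, -4]
NEG      → [0, 4]
OVER     → [0, 4, 0]
STORE 0  → [0, 4]
ROT  — needs 3 operands, stack has 2 → underflow

11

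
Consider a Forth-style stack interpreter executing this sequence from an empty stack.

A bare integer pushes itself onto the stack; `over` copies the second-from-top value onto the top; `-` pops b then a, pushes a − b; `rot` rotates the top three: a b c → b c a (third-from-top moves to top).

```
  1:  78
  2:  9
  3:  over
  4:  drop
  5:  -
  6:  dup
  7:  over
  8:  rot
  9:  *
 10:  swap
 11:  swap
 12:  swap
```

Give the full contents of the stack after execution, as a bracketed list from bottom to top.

[4761, 69]

78   → 78
9    → 78 9
over → 78 9 78
drop → 78 9
-    → 69
dup  → 69 69
over → 69 69 69
rot  → 69 69 69
*    → 69 4761
swap → 4761 69
swap → 69 4761
swap → 4761 69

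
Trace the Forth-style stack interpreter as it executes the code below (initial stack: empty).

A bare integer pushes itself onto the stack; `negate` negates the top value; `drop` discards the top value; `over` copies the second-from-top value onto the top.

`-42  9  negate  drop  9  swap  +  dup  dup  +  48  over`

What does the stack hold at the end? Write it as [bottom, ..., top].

[-33, -66, 48, -66]

-42     [-42]
9       [-42, 9]
negate  [-42, -9]
drop    [-42]
9       [-42, 9]
swap    [9, -42]
+       [-33]
dup     [-33, -33]
dup     [-33, -33, -33]
+       [-33, -66]
48      [-33, -66, 48]
over    [-33, -66, 48, -66]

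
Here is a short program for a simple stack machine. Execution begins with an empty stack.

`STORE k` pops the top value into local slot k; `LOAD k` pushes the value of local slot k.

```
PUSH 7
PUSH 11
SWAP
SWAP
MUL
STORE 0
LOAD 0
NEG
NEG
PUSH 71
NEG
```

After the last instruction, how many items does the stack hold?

2

PUSH 7  : [7]
PUSH 11 : [7, 11]
SWAP    : [11, 7]
SWAP    : [7, 11]
MUL     : [77]
STORE 0 : []
LOAD 0  : [77]
NEG     : [-77]
NEG     : [77]
PUSH 71 : [77, 71]
NEG     : [77, -71]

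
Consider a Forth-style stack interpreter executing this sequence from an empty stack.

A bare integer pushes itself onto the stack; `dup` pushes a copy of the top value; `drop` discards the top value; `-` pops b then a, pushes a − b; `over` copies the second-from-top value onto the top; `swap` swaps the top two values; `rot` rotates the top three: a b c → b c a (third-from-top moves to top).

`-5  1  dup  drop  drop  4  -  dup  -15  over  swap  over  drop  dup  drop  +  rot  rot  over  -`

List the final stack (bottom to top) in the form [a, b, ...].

[-24, -9, 0]

-5   -> [-5]
1    -> [-5, 1]
dup  -> [-5, 1, 1]
drop -> [-5, 1]
drop -> [-5]
4    -> [-5, 4]
-    -> [-9]
dup  -> [-9, -9]
-15  -> [-9, -9, -15]
over -> [-9, -9, -15, -9]
swap -> [-9, -9, -9, -15]
over -> [-9, -9, -9, -15, -9]
drop -> [-9, -9, -9, -15]
dup  -> [-9, -9, -9, -15, -15]
drop -> [-9, -9, -9, -15]
+    -> [-9, -9, -24]
rot  -> [-9, -24, -9]
rot  -> [-24, -9, -9]
over -> [-24, -9, -9, -9]
-    -> [-24, -9, 0]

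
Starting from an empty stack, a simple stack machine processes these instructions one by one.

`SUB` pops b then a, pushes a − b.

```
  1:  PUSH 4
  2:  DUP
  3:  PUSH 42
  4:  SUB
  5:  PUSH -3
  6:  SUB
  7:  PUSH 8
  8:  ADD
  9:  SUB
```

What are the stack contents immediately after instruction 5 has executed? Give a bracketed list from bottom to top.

PUSH 4  -> 4
DUP     -> 4 4
PUSH 42 -> 4 4 42
SUB     -> 4 -38
PUSH -3 -> 4 -38 -3

[4, -38, -3]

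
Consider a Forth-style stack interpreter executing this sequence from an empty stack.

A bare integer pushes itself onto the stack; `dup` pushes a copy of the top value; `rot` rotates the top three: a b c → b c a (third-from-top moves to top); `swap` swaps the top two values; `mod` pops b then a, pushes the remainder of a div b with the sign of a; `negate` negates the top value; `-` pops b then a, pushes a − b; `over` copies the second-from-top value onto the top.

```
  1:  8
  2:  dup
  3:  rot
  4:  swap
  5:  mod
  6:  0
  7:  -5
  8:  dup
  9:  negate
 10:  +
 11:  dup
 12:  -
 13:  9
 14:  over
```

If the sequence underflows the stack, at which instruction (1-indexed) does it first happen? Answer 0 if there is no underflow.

8   → [8]
dup → [8, 8]
rot  — needs 3 operands, stack has 2 → underflow

3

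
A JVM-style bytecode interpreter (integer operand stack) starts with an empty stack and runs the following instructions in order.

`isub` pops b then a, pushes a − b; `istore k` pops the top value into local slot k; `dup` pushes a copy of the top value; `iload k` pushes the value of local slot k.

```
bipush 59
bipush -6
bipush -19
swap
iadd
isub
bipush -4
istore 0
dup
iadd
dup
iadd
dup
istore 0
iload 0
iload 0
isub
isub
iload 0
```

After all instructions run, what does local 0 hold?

bipush 59  → [59]
bipush -6  → [59, -6]
bipush -19 → [59, -6, -19]
swap       → [59, -19, -6]
iadd       → [59, -25]
isub       → [84]
bipush -4  → [84, -4]
istore 0   → [84]
dup        → [84, 84]
iadd       → [168]
dup        → [168, 168]
iadd       → [336]
dup        → [336, 336]
istore 0   → [336]
iload 0    → [336, 336]
iload 0    → [336, 336, 336]
isub       → [336, 0]
isub       → [336]
iload 0    → [336, 336]

336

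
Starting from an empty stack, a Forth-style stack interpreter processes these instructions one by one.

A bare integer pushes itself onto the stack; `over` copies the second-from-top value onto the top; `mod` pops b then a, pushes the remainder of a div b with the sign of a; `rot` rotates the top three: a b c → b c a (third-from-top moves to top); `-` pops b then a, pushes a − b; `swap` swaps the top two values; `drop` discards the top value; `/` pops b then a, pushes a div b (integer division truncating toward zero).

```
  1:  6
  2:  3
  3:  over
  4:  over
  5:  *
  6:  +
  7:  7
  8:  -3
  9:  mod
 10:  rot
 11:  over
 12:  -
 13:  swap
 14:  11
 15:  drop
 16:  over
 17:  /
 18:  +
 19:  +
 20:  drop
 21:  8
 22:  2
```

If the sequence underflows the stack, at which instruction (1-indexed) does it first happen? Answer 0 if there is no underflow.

6    -> [6]
3    -> [6, 3]
over -> [6, 3, 6]
over -> [6, 3, 6, 3]
*    -> [6, 3, 18]
+    -> [6, 21]
7    -> [6, 21, 7]
-3   -> [6, 21, 7, -3]
mod  -> [6, 21, 1]
rot  -> [21, 1, 6]
over -> [21, 1, 6, 1]
-    -> [21, 1, 5]
swap -> [21, 5, 1]
11   -> [21, 5, 1, 11]
drop -> [21, 5, 1]
over -> [21, 5, 1, 5]
/    -> [21, 5, 0]
+    -> [21, 5]
+    -> [26]
drop -> []
8    -> [8]
2    -> [8, 2]

0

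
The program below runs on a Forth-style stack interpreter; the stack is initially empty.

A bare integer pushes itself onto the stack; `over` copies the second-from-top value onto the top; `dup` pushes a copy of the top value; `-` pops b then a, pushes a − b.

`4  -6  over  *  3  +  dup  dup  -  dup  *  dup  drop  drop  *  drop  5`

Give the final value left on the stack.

5

4    -> 4
-6   -> 4 -6
over -> 4 -6 4
*    -> 4 -24
3    -> 4 -24 3
+    -> 4 -21
dup  -> 4 -21 -21
dup  -> 4 -21 -21 -21
-    -> 4 -21 0
dup  -> 4 -21 0 0
*    -> 4 -21 0
dup  -> 4 -21 0 0
drop -> 4 -21 0
drop -> 4 -21
*    -> -84
drop -> (empty)
5    -> 5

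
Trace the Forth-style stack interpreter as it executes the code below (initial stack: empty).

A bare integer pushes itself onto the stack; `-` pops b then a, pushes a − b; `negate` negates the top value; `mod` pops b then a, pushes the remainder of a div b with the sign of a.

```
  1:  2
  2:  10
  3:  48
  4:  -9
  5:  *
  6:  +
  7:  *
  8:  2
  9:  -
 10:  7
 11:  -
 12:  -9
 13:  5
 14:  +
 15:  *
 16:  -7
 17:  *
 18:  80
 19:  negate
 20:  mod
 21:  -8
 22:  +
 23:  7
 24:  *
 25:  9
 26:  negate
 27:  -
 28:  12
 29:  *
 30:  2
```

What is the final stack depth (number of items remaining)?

2      : 2
10     : 2 10
48     : 2 10 48
-9     : 2 10 48 -9
*      : 2 10 -432
+      : 2 -422
*      : -844
2      : -844 2
-      : -846
7      : -846 7
-      : -853
-9     : -853 -9
5      : -853 -9 5
+      : -853 -4
*      : 3412
-7     : 3412 -7
*      : -23884
80     : -23884 80
negate : -23884 -80
mod    : -44
-8     : -44 -8
+      : -52
7      : -52 7
*      : -364
9      : -364 9
negate : -364 -9
-      : -355
12     : -355 12
*      : -4260
2      : -4260 2

2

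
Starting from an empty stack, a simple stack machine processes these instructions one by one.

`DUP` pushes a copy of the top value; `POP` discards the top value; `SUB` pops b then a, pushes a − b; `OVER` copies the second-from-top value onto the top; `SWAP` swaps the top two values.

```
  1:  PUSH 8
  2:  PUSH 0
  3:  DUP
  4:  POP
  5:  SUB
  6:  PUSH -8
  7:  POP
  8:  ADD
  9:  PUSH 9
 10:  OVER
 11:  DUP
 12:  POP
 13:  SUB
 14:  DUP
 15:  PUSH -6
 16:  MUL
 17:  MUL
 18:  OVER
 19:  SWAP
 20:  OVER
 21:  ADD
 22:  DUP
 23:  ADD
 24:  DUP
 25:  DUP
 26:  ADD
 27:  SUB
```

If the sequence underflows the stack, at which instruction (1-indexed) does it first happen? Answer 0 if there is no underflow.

PUSH 8  → [8]
PUSH 0  → [8, 0]
DUP     → [8, 0, 0]
POP     → [8, 0]
SUB     → [8]
PUSH -8 → [8, -8]
POP     → [8]
ADD  — needs 2 operands, stack has 1 → underflow

8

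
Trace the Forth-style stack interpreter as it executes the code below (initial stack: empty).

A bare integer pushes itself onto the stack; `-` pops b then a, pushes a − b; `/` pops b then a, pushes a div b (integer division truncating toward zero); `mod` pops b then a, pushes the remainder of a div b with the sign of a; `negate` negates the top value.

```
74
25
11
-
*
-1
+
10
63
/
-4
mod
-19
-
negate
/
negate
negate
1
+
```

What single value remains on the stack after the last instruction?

-53

74     : 74
25     : 74 25
11     : 74 25 11
-      : 74 14
*      : 1036
-1     : 1036 -1
+      : 1035
10     : 1035 10
63     : 1035 10 63
/      : 1035 0
-4     : 1035 0 -4
mod    : 1035 0
-19    : 1035 0 -19
-      : 1035 19
negate : 1035 -19
/      : -54
negate : 54
negate : -54
1      : -54 1
+      : -53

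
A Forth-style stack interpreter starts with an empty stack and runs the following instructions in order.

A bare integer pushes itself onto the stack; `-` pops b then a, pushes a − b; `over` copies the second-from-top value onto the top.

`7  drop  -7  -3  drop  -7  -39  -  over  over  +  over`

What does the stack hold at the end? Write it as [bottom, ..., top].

[-7, 32, 25, 32]

7     7
drop  (empty)
-7    -7
-3    -7 -3
drop  -7
-7    -7 -7
-39   -7 -7 -39
-     -7 32
over  -7 32 -7
over  -7 32 -7 32
+     -7 32 25
over  -7 32 25 32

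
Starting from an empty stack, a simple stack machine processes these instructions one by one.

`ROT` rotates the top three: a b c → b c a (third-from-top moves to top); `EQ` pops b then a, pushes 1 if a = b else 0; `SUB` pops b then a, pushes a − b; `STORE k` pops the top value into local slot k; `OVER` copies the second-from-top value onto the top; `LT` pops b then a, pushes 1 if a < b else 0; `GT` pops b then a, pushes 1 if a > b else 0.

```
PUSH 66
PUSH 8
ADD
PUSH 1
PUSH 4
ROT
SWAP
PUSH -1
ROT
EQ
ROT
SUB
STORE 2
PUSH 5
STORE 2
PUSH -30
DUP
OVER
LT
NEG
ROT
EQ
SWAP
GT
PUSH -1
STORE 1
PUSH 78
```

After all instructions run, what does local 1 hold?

-1

PUSH 66  : [66]
PUSH 8   : [66, 8]
ADD      : [74]
PUSH 1   : [74, 1]
PUSH 4   : [74, 1, 4]
ROT      : [1, 4, 74]
SWAP     : [1, 74, 4]
PUSH -1  : [1, 74, 4, -1]
ROT      : [1, 4, -1, 74]
EQ       : [1, 4, 0]
ROT      : [4, 0, 1]
SUB      : [4, -1]
STORE 2  : [4]
PUSH 5   : [4, 5]
STORE 2  : [4]
PUSH -30 : [4, -30]
DUP      : [4, -30, -30]
OVER     : [4, -30, -30, -30]
LT       : [4, -30, 0]
NEG      : [4, -30, 0]
ROT      : [-30, 0, 4]
EQ       : [-30, 0]
SWAP     : [0, -30]
GT       : [1]
PUSH -1  : [1, -1]
STORE 1  : [1]
PUSH 78  : [1, 78]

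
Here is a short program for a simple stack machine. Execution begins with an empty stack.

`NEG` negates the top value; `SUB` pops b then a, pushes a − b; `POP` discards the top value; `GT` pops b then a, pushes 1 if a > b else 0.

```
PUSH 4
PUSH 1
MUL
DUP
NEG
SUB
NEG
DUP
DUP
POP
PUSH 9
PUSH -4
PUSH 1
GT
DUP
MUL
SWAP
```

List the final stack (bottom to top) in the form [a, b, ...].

PUSH 4  : 4
PUSH 1  : 4 1
MUL     : 4
DUP     : 4 4
NEG     : 4 -4
SUB     : 8
NEG     : -8
DUP     : -8 -8
DUP     : -8 -8 -8
POP     : -8 -8
PUSH 9  : -8 -8 9
PUSH -4 : -8 -8 9 -4
PUSH 1  : -8 -8 9 -4 1
GT      : -8 -8 9 0
DUP     : -8 -8 9 0 0
MUL     : -8 -8 9 0
SWAP    : -8 -8 0 9

[-8, -8, 0, 9]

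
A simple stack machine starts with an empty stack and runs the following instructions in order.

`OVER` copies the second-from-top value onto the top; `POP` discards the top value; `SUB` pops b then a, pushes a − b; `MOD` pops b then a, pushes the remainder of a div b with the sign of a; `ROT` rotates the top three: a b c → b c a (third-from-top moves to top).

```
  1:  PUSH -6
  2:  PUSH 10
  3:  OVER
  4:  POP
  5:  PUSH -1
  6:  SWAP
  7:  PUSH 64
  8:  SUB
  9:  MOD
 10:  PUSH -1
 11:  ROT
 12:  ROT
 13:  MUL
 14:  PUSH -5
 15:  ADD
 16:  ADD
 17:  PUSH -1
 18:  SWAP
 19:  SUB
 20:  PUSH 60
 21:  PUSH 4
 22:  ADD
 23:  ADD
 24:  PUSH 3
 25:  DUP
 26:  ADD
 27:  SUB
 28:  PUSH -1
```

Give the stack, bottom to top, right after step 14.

PUSH -6 -> [-6]
PUSH 10 -> [-6, 10]
OVER    -> [-6, 10, -6]
POP     -> [-6, 10]
PUSH -1 -> [-6, 10, -1]
SWAP    -> [-6, -1, 10]
PUSH 64 -> [-6, -1, 10, 64]
SUB     -> [-6, -1, -54]
MOD     -> [-6, -1]
PUSH -1 -> [-6, -1, -1]
ROT     -> [-1, -1, -6]
ROT     -> [-1, -6, -1]
MUL     -> [-1, 6]
PUSH -5 -> [-1, 6, -5]

[-1, 6, -5]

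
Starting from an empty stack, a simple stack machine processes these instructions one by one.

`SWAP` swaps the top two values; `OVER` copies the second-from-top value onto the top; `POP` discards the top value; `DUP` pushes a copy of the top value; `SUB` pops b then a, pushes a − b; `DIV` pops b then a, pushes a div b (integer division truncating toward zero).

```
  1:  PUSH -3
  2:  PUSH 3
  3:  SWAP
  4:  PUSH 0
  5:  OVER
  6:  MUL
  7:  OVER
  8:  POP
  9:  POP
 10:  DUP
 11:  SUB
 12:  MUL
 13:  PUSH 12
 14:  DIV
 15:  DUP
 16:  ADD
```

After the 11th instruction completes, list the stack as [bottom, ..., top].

PUSH -3 -> [-3]
PUSH 3  -> [-3, 3]
SWAP    -> [3, -3]
PUSH 0  -> [3, -3, 0]
OVER    -> [3, -3, 0, -3]
MUL     -> [3, -3, 0]
OVER    -> [3, -3, 0, -3]
POP     -> [3, -3, 0]
POP     -> [3, -3]
DUP     -> [3, -3, -3]
SUB     -> [3, 0]

[3, 0]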